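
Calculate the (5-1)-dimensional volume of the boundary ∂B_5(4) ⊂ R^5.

The surface area of an n-ball is 2π^(n/2) r^(n-1) / Γ(n/2). For n=5, r=4: 2048·π^2/3 ≈ 6737.65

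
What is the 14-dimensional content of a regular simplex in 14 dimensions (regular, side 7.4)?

For a regular n-simplex with edge a, V = (a^n / n!)·√((n+1)/2^n). With a=7.4, n=14: V ≈ 0.512473.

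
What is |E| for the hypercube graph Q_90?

An n-cube has n·2^(n-1) edges. With n = 90: 90·618970019642690137449562112 = 55707301767842112370460590080.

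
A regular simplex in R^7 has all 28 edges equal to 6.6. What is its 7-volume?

V = (6.6^7 / 7!) · √((7+1) / 2^7) ≈ 27.0593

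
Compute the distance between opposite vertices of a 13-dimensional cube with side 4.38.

||(4.38,4.38,...,4.38)|| = √(13)·4.38 ≈ 15.7923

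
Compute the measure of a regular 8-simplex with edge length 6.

Volume = 6^8 · √(9/2^8) / 8! ≈ 7.81071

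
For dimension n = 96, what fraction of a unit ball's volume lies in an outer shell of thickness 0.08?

1 - (1-0.08)^96 ≈ 0.999666 ≈ 99.9666%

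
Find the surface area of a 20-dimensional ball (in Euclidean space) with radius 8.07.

The surface area of an n-ball is 2π^(n/2) r^(n-1) / Γ(n/2). For n=20, r=8.07: 8.77734e+16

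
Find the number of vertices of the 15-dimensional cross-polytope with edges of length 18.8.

Number of vertices = 2n = 30.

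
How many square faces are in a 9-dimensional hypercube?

Choose 2 of 9 axes to span the face (C(9,2) = 36 ways), then fix each of the remaining 7 coordinates at one of its two extreme values (2^7 = 128 ways): 36·128 = 4608.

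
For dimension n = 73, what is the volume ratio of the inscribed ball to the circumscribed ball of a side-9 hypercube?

The radii are 9/2 and 9√73/2, so the volume ratio is (1/√73)^73 = 73^{-73/2} ≈ 9.74351e-69.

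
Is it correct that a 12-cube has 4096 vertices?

True. The 12-cube has 2^12 = 4096 vertices.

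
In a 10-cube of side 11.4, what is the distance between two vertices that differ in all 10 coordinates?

Diagonal = √10 · 11.4 ≈ 36.05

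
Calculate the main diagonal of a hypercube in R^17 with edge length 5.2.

Diagonal = √17 · 5.2 ≈ 21.4401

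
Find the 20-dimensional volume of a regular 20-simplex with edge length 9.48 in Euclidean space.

V = (9.48^20 / 20!) · √((20+1) / 2^20) ≈ 0.0632196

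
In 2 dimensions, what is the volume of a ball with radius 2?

The n-ball volume is π^(n/2)·r^n/Γ(n/2+1). With n=2, r=2: V = 4·π ≈ 12.5664.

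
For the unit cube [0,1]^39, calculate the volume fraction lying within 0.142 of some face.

Shell fraction = 1 - (1-0.284)^39 ≈ 0.9999978041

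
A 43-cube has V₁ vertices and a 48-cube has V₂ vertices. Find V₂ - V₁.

V₁ = 2^43 = 8796093022208. V₂ = 2^48 = 281474976710656. V₂ - V₁ = 272678883688448.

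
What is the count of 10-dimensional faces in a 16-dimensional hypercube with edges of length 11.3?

f_10(16-cube) = (16 choose 10) · 2^6 = 512512.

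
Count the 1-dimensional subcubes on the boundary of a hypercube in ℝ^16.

An n-cube has C(n,k)·2^(n-k) k-faces. Here C(16,1)·2^15 = 16·32768 = 524288.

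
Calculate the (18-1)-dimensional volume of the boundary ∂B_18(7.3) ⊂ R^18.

|∂B_18(7.3)| ≈ 7.02016e+14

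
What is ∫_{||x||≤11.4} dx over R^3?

V_3(11.4) = π^(3/2) · (11.4)^3 / Γ(3/2 + 1) ≈ 6205.88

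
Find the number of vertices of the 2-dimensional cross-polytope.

Number of vertices = 2n = 4.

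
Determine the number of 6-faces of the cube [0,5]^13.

f_6(13-cube) = (13 choose 6) · 2^7 = 219648.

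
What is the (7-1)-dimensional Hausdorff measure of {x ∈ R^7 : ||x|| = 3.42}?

S = n·V_n(r)/r = 7·V_7(3.42)/3.42 (volume-to-surface relation), giving 52921.8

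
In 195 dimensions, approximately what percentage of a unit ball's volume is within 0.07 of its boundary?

1 - (1-0.07)^195 ≈ 0.9999992852 ≈ 99.999929%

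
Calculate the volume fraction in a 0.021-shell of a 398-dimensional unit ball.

Shell fraction = 1 - (1-0.021)^398 ≈ 0.999785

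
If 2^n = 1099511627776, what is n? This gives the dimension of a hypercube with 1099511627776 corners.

n = log_2(1099511627776) = 40.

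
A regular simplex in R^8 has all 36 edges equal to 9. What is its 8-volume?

For a regular n-simplex with edge a, V = (a^n / n!)·√((n+1)/2^n). With a=9, n=8: V ≈ 200.18.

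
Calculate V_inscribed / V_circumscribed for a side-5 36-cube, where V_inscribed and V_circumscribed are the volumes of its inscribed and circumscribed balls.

V_in / V_out = (r_in/r_out)^36 = (1/√36)^36 = 36^(-36/2) ≈ 9.69516e-29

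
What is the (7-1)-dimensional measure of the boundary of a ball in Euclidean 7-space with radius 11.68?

The surface area of an n-ball is 2π^(n/2) r^(n-1) / Γ(n/2). For n=7, r=11.68: 8.39722e+07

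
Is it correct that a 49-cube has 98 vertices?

False. The 49-cube has 2^49 = 562949953421312 vertices.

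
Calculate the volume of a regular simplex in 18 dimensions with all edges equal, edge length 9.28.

Volume = 9.28^18 · √(19/2^18) / 18! ≈ 0.346441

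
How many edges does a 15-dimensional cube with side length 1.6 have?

The 15-cube has n·2^(n-1) = 15·2^14 = 15·16384 = 245760 edges.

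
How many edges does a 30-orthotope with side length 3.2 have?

An n-cube has n·2^(n-1) edges. With n = 30: 30·536870912 = 16106127360.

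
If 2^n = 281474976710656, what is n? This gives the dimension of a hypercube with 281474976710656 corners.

The n-cube has 2^n vertices, and 281474976710656 = 2^48, so n = 48.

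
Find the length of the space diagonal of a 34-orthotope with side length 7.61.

d = √(7.61² + 7.61² + ... + 7.61²) [34 terms] = √(34·7.61²) = 7.61√34 ≈ 44.3735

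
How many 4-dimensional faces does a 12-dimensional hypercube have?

Choose 4 of 12 axes to span the face (C(12,4) = 495 ways), then fix each of the remaining 8 coordinates at one of its two extreme values (2^8 = 256 ways): 495·256 = 126720.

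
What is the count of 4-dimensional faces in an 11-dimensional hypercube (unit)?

Number of 4-faces = C(11,4) · 2^(11-4) = 330 · 128 = 42240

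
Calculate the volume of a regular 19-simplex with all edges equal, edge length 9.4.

For a regular n-simplex with edge a, V = (a^n / n!)·√((n+1)/2^n). With a=9.4, n=19: V ≈ 0.156698.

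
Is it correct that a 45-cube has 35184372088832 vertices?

True. The 45-cube has 2^45 = 35184372088832 vertices.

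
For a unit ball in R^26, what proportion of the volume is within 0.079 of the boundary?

1 - (1-0.079)^26 ≈ 0.882307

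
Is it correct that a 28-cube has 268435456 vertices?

True. The 28-cube has 2^28 = 268435456 vertices.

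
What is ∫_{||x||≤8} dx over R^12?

V_12(8) = π^(12/2) · (8)^12 / Γ(12/2 + 1) = 4294967296·π^6/45 ≈ 9.17586e+10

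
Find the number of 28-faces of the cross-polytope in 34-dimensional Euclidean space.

f_28(34-orthoplex) = 2^29 · (34 choose 29) = 149387552489472.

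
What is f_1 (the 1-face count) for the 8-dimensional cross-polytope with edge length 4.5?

Number of 1-faces = 2^(1+1) · C(8,1+1) = 4 · 28 = 112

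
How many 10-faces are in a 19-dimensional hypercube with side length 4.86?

f_10(19-cube) = (19 choose 10) · 2^9 = 47297536.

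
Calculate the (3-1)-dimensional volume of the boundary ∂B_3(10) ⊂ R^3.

|∂B_3(10)| = 4πr² = 4π·(10)² ≈ 1256.64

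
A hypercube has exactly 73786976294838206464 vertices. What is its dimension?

The n-cube has 2^n vertices, and 73786976294838206464 = 2^66, so n = 66.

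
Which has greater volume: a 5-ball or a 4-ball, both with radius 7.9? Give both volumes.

V_5(7.9) ≈ 161970. V_4(7.9) ≈ 19221.1. The 5-ball is larger.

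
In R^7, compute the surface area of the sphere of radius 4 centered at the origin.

|∂B_7(4)| = 65536·π^3/15 ≈ 135468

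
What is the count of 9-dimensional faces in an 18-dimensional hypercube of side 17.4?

Choose 9 of 18 axes to span the face (C(18,9) = 48620 ways), then fix each of the remaining 9 coordinates at one of its two extreme values (2^9 = 512 ways): 48620·512 = 24893440.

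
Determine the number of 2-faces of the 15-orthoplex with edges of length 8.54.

Each 2-face is the convex hull of 3 vertices, one chosen as ±e_i from each of 3 distinct axes: 2^3·C(15,3) = 3640.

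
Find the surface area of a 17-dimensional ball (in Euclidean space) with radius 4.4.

S_17(4.4) = 2·π^(17/2)·(4.4)^16 / Γ(17/2) ≈ 4.72991e+10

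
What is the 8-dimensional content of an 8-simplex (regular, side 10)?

V = (10^8 / 8!) · √((8+1) / 2^8) ≈ 465.03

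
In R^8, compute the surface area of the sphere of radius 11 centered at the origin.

|∂B_8(11)| = 19487171·π^4/3 ≈ 6.32743e+08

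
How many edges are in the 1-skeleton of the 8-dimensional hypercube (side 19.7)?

Each of the 2^8 = 256 vertices has degree 8; total edges = 8·2^8/2 = 1024.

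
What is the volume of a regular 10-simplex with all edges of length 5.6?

V_10 = √(11) · 5.6^10 / (10! · 2^(10/2)) ≈ 0.866291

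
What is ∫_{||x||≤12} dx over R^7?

V_7(12) = π^(7/2) · (12)^7 / Γ(7/2 + 1) = 191102976·π^3/35 ≈ 1.69297e+08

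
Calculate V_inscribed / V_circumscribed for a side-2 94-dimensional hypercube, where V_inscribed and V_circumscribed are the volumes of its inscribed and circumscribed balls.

The radii are 2/2 and 2√94/2, so the volume ratio is (1/√94)^94 = 94^{-94/2} ≈ 1.83228e-93.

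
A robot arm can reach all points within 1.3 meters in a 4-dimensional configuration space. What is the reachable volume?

V_4(1.3) = π^(4/2) · (1.3)^4 / Γ(4/2 + 1) ≈ 14.0943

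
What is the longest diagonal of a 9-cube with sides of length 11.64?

The space diagonal of an n-cube of side s is s√n. Here 11.64·√9 = 34.92.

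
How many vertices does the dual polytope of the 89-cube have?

Number of vertices = 2n = 178.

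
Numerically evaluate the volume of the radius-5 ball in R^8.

V = 390625·π^4/24 ≈ 1.58543e+06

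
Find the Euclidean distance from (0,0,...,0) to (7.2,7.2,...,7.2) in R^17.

d = √(7.2² + 7.2² + ... + 7.2²) [17 terms] = √(17·7.2²) = 7.2√17 ≈ 29.6864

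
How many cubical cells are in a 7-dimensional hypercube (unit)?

f_3(7-cube) = (7 choose 3) · 2^4 = 560.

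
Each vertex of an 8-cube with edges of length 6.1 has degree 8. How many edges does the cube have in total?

Number of 1-faces = C(8,1)·2^(8-1) = 8·128 = 1024.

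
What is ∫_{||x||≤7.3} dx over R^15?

V_15(7.3) = π^(15/2) · (7.3)^15 / Γ(15/2 + 1) ≈ 3.39839e+12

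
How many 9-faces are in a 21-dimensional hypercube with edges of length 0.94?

f_9(21-cube) = (21 choose 9) · 2^12 = 1203937280.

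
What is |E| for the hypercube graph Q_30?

An n-cube has n·2^(n-1) edges. With n = 30: 30·536870912 = 16106127360.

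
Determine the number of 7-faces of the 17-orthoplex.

f_7(17-orthoplex) = 2^8 · (17 choose 8) = 6223360.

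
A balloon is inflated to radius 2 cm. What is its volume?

V = 32·π/3 ≈ 33.5103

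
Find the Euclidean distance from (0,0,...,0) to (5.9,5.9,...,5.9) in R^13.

Diagonal = √13 · 5.9 ≈ 21.2728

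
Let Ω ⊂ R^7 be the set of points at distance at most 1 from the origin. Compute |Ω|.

V_7(1) = π^(7/2) · (1)^7 / Γ(7/2 + 1) = 16·π^3/105 ≈ 4.72477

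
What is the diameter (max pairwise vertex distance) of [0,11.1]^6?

d = √(11.1² + 11.1² + ... + 11.1²) [6 terms] = √(6·11.1²) = 11.1√6 ≈ 27.1893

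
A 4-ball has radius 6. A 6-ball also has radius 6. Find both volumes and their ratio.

V_4(6) ≈ 6395.5. V_6(6) ≈ 241105. Ratio V_4/V_6 ≈ 0.02653.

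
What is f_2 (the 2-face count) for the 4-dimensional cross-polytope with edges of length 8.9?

An n-cross-polytope has 2^(k+1)·C(n,k+1) k-faces. Here 2^3·C(4,3) = 8·4 = 32.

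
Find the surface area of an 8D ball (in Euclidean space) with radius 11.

|∂B_8(11)| = 19487171·π^4/3 ≈ 6.32743e+08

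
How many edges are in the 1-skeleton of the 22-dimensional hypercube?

The 22-cube has n·2^(n-1) = 22·2^21 = 22·2097152 = 46137344 edges.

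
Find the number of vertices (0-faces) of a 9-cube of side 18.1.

Number of 0-faces = C(9,0) · 2^(9-0) = 1 · 512 = 512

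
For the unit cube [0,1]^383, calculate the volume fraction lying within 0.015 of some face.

1 - (1 - 2·0.015)^383 = 1 - 0.97^383 ≈ 0.999991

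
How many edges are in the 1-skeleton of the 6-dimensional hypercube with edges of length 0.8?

An n-cube has n·2^(n-1) edges. With n = 6: 6·32 = 192.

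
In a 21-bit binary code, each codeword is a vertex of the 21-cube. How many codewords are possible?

Number of vertices = 2^21 = 2097152.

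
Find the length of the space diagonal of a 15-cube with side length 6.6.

||(6.6,6.6,...,6.6)|| = √(15)·6.6 ≈ 25.5617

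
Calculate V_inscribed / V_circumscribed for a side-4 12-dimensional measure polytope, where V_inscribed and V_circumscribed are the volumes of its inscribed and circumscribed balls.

Volume scales as r^n, and r_in/r_out = 1/√12, giving (1/√12)^12 ≈ 3.34898e-07.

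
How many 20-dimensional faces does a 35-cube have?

Number of 20-faces = C(35,20) · 2^(35-20) = 3247943160 · 32768 = 106428601466880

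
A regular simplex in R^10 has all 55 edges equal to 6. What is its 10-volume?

For a regular n-simplex with edge a, V = (a^n / n!)·√((n+1)/2^n). With a=6, n=10: V ≈ 1.72701.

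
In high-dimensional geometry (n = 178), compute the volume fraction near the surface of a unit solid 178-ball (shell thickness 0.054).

1 - (1-0.054)^178 ≈ 0.999949 ≈ 99.9949%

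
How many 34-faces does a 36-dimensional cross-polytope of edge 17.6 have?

Number of 34-faces = 2^(34+1) · C(36,34+1) = 34359738368 · 36 = 1236950581248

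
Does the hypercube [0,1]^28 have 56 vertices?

False. The 28-cube has 2^28 = 268435456 vertices.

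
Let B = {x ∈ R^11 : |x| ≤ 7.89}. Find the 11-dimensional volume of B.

The n-ball volume is π^(n/2)·r^n/Γ(n/2+1). With n=11, r=7.89: V ≈ 1.3898e+10.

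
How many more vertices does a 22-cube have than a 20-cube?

The 22-cube has 2^22 = 4194304 vertices. The 20-cube has 2^20 = 1048576 vertices. Difference: 4194304 - 1048576 = 3145728.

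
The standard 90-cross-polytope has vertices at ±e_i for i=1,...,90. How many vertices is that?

An n-cross-polytope has 2n vertices; here n = 90, giving 180.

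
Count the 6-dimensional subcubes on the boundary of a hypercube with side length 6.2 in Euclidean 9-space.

Choose 6 of 9 axes to span the face (C(9,6) = 84 ways), then fix each of the remaining 3 coordinates at one of its two extreme values (2^3 = 8 ways): 84·8 = 672.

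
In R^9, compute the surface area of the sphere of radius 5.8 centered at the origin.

|∂B_9(5.8)| ≈ 3.80175e+07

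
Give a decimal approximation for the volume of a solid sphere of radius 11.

V_3(11) = π^(3/2) · (11)^3 / Γ(3/2 + 1) = 5324·π/3 ≈ 5575.28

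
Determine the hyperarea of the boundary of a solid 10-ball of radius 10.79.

S = n·V_n(r)/r = 10·V_10(10.79)/10.79 (volume-to-surface relation), giving 5.05547e+10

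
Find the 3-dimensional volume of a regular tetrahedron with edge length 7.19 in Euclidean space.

Volume = (√2/12) · 7.19³ = 43.8047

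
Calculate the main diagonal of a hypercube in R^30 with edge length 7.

||(7,7,...,7)|| = √(30)·7 ≈ 38.3406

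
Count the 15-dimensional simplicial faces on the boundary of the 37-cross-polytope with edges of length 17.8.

Number of 15-faces = 2^(15+1) · C(37,15+1) = 65536 · 12875774670 = 843826768773120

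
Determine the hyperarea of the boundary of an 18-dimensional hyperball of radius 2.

S_18(2) = 2·π^(18/2)·(2)^17 / Γ(18/2) = 2048·π^9/315 ≈ 193806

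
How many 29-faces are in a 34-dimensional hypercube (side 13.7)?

An n-cube has C(n,k)·2^(n-k) k-faces. Here C(34,29)·2^5 = 278256·32 = 8904192.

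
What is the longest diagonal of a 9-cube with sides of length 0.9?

The space diagonal of an n-cube of side s is s√n. Here 0.9·√9 = 2.7.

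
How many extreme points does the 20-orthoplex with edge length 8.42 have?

The vertices are ±e_1, ..., ±e_20, so there are 2·20 = 40.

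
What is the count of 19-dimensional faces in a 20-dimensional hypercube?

Choose 19 of 20 axes to span the face (C(20,19) = 20 ways), then fix each of the remaining 1 coordinate at one of its two extreme values (2^1 = 2 ways): 20·2 = 40.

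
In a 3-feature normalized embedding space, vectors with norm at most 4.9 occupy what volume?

The n-ball volume is π^(n/2)·r^n/Γ(n/2+1). With n=3, r=4.9: V ≈ 492.807.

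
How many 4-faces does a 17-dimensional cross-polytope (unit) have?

f_4(17-orthoplex) = 2^5 · (17 choose 5) = 198016.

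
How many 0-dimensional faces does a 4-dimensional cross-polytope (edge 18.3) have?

Number of 0-faces = 2^(0+1) · C(4,0+1) = 2 · 4 = 8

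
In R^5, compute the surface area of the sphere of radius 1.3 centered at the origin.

|∂B_5(1.3)| ≈ 75.1695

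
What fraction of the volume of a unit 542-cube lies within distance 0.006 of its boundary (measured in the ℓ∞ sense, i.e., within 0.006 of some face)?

1 - (1 - 2·0.006)^542 = 1 - 0.988^542 ≈ 0.99856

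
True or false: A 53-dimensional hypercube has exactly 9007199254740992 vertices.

True. The 53-cube has 2^53 = 9007199254740992 vertices.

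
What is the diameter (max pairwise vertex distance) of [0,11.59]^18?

Diagonal = √18 · 11.59 ≈ 49.1722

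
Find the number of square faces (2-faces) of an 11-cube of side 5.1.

Number of 2-faces = C(11,2) · 2^(11-2) = 55 · 512 = 28160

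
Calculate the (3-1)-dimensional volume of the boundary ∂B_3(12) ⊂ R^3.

|∂B_3(12)| = 4πr² = 4π·(12)² ≈ 1809.56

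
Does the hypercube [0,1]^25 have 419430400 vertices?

False. The 25-cube has 2^25 = 33554432 vertices.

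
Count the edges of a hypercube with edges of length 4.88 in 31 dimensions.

Each of the 2^31 = 2147483648 vertices has degree 31; total edges = 31·2^31/2 = 33285996544.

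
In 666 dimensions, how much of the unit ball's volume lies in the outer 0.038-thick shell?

1 - (1-0.038)^666 ≈ 1 - 6.232e-12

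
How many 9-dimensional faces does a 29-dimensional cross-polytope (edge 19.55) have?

f_9(29-orthoplex) = 2^10 · (29 choose 10) = 20510730240.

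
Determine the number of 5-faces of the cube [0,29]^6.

f_5(6-cube) = (6 choose 5) · 2^1 = 12.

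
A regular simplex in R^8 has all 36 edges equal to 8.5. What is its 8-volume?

Volume = 8.5^8 · √(9/2^8) / 8! ≈ 126.716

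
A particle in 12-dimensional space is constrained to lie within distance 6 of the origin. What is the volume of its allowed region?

The n-ball volume is π^(n/2)·r^n/Γ(n/2+1). With n=12, r=6: V = 15116544·π^6/5 ≈ 2.90658e+09.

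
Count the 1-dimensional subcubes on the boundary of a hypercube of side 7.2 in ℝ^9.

Choose 1 of 9 axes to span the face (C(9,1) = 9 ways), then fix each of the remaining 8 coordinates at one of its two extreme values (2^8 = 256 ways): 9·256 = 2304.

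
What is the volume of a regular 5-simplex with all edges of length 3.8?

V_5 = √(6) · 3.8^5 / (5! · 2^(5/2)) ≈ 2.85915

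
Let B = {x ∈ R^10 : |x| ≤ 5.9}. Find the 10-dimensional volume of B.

V_10(5.9) = π^(10/2) · (5.9)^10 / Γ(10/2 + 1) ≈ 1.30343e+08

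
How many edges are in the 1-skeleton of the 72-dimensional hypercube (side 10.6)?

Each of the 2^72 = 4722366482869645213696 vertices has degree 72; total edges = 72·2^72/2 = 170005193383307227693056.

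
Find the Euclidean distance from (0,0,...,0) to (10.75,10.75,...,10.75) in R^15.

The space diagonal of an n-cube of side s is s√n. Here 10.75·√15 ≈ 41.6346.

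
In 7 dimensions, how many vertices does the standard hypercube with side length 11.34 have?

Each vertex is a binary string of length 7, so there are 2^7 = 128.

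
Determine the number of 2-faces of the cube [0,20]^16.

Choose 2 of 16 axes to span the face (C(16,2) = 120 ways), then fix each of the remaining 14 coordinates at one of its two extreme values (2^14 = 16384 ways): 120·16384 = 1966080.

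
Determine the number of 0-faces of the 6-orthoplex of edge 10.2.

Number of 0-faces = 2^(0+1) · C(6,0+1) = 2 · 6 = 12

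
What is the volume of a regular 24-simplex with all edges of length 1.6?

V = (1.6^24 / 24!) · √((24+1) / 2^24) ≈ 1.55878e-22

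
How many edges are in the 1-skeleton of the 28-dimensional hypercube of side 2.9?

Each of the 2^28 = 268435456 vertices has degree 28; total edges = 28·2^28/2 = 3758096384.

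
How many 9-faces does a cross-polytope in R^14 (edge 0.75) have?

f_9(14-orthoplex) = 2^10 · (14 choose 10) = 1025024.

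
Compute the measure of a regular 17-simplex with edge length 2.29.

V = (2.29^17 / 17!) · √((17+1) / 2^17) ≈ 4.31535e-11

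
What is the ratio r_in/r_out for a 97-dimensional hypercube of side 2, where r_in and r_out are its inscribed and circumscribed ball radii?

r_in = 2/2 (half the side); r_out = 2√97/2 (half the diagonal). Ratio = 1/√97 ≈ 0.101535.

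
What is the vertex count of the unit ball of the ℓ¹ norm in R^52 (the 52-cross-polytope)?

The 52-dimensional cross-polytope has 2n = 2·52 = 104 vertices.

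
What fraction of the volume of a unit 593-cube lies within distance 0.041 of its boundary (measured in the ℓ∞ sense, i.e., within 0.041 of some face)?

1 - (1 - 2·0.041)^593 = 1 - 0.918^593 ≈ 1 - 9.241e-23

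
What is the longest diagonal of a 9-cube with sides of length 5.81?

Diagonal = √9 · 5.81 = 17.43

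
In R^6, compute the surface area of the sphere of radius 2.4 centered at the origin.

|∂B_6(2.4)| ≈ 2468.91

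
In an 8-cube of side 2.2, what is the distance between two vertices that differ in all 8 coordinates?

Diagonal = √8 · 2.2 ≈ 6.22254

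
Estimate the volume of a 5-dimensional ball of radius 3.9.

The n-ball volume is π^(n/2)·r^n/Γ(n/2+1). With n=5, r=3.9: V ≈ 4749.21.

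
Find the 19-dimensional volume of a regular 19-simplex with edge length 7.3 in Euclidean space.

Volume = 7.3^19 · √(20/2^19) / 19! ≈ 0.00128461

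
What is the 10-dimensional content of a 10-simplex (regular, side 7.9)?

Volume = 7.9^10 · √(11/2^10) / 10! ≈ 27.043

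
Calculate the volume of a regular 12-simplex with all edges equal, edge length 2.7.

V_12 = √(13) · 2.7^12 / (12! · 2^(12/2)) ≈ 1.76531e-05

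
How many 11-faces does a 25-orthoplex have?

Each 11-face is the convex hull of 12 vertices, one chosen as ±e_i from each of 12 distinct axes: 2^12·C(25,12) = 21300428800.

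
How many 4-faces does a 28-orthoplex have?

f_4(28-orthoplex) = 2^5 · (28 choose 5) = 3144960.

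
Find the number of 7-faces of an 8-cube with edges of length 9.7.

f_7(8-cube) = (8 choose 7) · 2^1 = 16.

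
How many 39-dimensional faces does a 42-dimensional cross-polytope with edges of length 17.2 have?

An n-cross-polytope has 2^(k+1)·C(n,k+1) k-faces. Here 2^40·C(42,40) = 1099511627776·861 = 946679511515136.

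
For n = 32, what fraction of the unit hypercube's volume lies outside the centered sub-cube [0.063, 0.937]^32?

The inner cube has side 1-2·0.063 = 0.874 and volume (0.874)^32 ≈ 0.01344, so the shell holds 0.986561 of the volume.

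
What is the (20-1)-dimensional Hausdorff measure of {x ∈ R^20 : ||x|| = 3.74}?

|∂B_20(3.74)| ≈ 3.95664e+10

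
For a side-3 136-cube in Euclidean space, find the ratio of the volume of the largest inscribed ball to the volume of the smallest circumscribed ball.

The radii are 3/2 and 3√136/2, so the volume ratio is (1/√136)^136 = 136^{-136/2} ≈ 8.30528e-146.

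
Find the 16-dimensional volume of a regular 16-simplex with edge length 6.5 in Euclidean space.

For a regular n-simplex with edge a, V = (a^n / n!)·√((n+1)/2^n). With a=6.5, n=16: V ≈ 0.00781589.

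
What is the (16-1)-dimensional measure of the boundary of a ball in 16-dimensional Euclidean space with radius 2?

The surface area of an n-ball is 2π^(n/2) r^(n-1) / Γ(n/2). For n=16, r=2: 4096·π^8/315 ≈ 123381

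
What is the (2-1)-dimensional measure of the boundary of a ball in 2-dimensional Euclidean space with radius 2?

S = n·V_n(r)/r = 2·V_2(2)/2 (volume-to-surface relation), giving 2πr = 2π·2 ≈ 12.5664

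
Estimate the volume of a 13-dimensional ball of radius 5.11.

Volume = π^{13/2}·(5.11)^13/Γ(15/2) ≈ 1.47507e+09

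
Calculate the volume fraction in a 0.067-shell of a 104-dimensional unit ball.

1 - (1-0.067)^104 ≈ 0.999263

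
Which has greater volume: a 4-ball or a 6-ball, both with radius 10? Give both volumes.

V_4(10) ≈ 49348. V_6(10) ≈ 5.16771e+06. The 6-ball is larger.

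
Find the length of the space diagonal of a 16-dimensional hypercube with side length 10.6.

d = √(10.6² + 10.6² + ... + 10.6²) [16 terms] = √(16·10.6²) = 10.6√16 = 42.4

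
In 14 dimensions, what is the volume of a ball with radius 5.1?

Volume = π^{14/2}·(5.1)^14/Γ(8) ≈ 4.82615e+09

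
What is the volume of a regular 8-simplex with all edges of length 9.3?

V = (9.3^8 / 8!) · √((8+1) / 2^8) ≈ 260.222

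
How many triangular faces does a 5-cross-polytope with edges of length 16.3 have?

An n-cross-polytope has 2^(k+1)·C(n,k+1) k-faces. Here 2^3·C(5,3) = 8·10 = 80.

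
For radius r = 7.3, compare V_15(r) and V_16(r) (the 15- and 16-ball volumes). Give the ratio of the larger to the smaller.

V_15(7.3) ≈ 3.39839e+12, V_16(7.3) ≈ 1.53054e+13. The 16-ball is larger by a factor of 4.504.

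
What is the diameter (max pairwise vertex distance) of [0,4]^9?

d = √(4² + 4² + ... + 4²) [9 terms] = √(9·4²) = 4√9 = 12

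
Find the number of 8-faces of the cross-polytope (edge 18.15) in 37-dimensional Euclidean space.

Each 8-face is the convex hull of 9 vertices, one chosen as ±e_i from each of 9 distinct axes: 2^9·C(37,9) = 63694653440.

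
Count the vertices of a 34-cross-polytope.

The vertices are ±e_1, ..., ±e_34, so there are 2·34 = 68.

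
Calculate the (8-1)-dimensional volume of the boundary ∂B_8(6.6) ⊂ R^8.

|∂B_8(6.6)| ≈ 1.77127e+07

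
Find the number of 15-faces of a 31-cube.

Choose 15 of 31 axes to span the face (C(31,15) = 300540195 ways), then fix each of the remaining 16 coordinates at one of its two extreme values (2^16 = 65536 ways): 300540195·65536 = 19696202219520.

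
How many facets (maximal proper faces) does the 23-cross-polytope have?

An n-cross-polytope has 2^(k+1)·C(n,k+1) k-faces. Here 2^23·C(23,23) = 8388608·1 = 8388608.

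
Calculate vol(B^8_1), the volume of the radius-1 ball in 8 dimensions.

The n-ball volume is π^(n/2)·r^n/Γ(n/2+1). With n=8, r=1: V = π^4/24 ≈ 4.05871.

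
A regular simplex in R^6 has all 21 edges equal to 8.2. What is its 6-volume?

Volume = 8.2^6 · √(7/2^6) / 6! ≈ 139.64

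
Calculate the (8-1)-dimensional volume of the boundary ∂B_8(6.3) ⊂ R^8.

The surface area of an n-ball is 2π^(n/2) r^(n-1) / Γ(n/2). For n=8, r=6.3: 1.27898e+07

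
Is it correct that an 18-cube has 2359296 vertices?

False. The 18-cube has 2^18 = 262144 vertices.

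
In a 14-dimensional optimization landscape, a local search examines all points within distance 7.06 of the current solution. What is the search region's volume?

The n-ball volume is π^(n/2)·r^n/Γ(n/2+1). With n=14, r=7.06: V ≈ 4.5802e+11.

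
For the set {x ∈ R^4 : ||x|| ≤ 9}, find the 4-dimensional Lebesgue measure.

V = 6561·π^2/2 ≈ 32377.2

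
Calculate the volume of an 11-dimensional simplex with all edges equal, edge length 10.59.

V_11 = √(12) · 10.59^11 / (11! · 2^(11/2)) ≈ 360.268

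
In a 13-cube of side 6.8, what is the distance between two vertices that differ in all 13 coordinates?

Diagonal = √13 · 6.8 ≈ 24.5177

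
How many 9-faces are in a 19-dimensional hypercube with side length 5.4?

Number of 9-faces = C(19,9) · 2^(19-9) = 92378 · 1024 = 94595072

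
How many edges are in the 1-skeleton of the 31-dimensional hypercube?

The 31-cube has n·2^(n-1) = 31·2^30 = 31·1073741824 = 33285996544 edges.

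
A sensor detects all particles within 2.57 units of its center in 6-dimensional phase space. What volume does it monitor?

V_6(2.57) = π^(6/2) · (2.57)^6 / Γ(6/2 + 1) ≈ 1489.01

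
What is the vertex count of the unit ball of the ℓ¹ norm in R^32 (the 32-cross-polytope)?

Number of vertices = 2n = 64.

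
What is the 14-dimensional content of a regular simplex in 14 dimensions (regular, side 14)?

Volume = 14^14 · √(15/2^14) / 14! ≈ 3856.74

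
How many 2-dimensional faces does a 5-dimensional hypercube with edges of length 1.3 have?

Number of 2-faces = C(5,2) · 2^(5-2) = 10 · 8 = 80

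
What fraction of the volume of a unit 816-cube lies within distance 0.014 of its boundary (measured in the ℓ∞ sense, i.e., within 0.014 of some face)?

The inner cube has side 1-2·0.014 = 0.972 and volume (0.972)^816 ≈ 8.623e-11, so the shell holds 1 - 8.623e-11 of the volume.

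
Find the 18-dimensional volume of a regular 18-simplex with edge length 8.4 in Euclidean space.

Volume = 8.4^18 · √(19/2^18) / 18! ≈ 0.0576492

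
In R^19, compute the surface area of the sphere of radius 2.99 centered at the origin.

The surface area of an n-ball is 2π^(n/2) r^(n-1) / Γ(n/2). For n=19, r=2.99: 3.23163e+08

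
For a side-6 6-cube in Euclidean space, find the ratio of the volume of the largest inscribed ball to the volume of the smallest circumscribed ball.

V_in/V_out = n^(-n/2) = 6^(-6/2) ≈ 0.00462963.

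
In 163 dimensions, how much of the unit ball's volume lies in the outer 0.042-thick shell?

V(inner)/V(outer) = ((1-0.042)/1)^163 ≈ 0.0009174, so the shell fraction is 0.999083.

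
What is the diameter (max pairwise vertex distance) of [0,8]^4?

The space diagonal of an n-cube of side s is s√n. Here 8·√4 = 16.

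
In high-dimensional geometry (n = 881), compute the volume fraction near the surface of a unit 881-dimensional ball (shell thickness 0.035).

1 - (1-0.035)^881 ≈ 1 - 2.336e-14 ≈ (100 - 2.33e-12)%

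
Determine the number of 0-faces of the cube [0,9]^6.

An n-cube has C(n,k)·2^(n-k) k-faces. Here C(6,0)·2^6 = 1·64 = 64.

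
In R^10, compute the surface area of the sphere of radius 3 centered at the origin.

The surface area of an n-ball is 2π^(n/2) r^(n-1) / Γ(n/2). For n=10, r=3: 6561·π^5/4 ≈ 501949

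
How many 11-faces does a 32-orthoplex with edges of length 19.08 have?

Number of 11-faces = 2^(11+1) · C(32,11+1) = 4096 · 225792840 = 924847472640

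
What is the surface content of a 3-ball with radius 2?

S_3(2) = 2·π^(3/2)·(2)^2 / Γ(3/2) = 4πr² = 4π·(2)² ≈ 50.2655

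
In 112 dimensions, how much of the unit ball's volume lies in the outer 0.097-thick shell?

V(inner)/V(outer) = ((1-0.097)/1)^112 ≈ 1.089e-05, so the shell fraction is 0.999989.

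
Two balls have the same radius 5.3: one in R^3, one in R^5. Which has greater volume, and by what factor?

V_3(5.3) ≈ 623.615, V_5(5.3) ≈ 22012.9. The 5-ball is larger by a factor of 35.3.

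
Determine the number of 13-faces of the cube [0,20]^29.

f_13(29-cube) = (29 choose 13) · 2^16 = 4447529533440.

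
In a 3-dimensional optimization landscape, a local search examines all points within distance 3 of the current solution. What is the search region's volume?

Volume = π^{3/2}·(3)^3/Γ(5/2) = 36·π ≈ 113.097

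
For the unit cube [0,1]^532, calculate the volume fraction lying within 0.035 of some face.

1 - (1 - 2·0.035)^532 = 1 - 0.93^532 ≈ 1 - 1.71e-17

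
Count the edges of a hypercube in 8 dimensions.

Each of the 2^8 = 256 vertices has degree 8; total edges = 8·2^8/2 = 1024.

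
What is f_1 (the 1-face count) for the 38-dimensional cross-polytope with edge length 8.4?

An n-cross-polytope has 2^(k+1)·C(n,k+1) k-faces. Here 2^2·C(38,2) = 4·703 = 2812.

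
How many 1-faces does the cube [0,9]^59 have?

Each of the 2^59 = 576460752303423488 vertices has degree 59; total edges = 59·2^59/2 = 17005592192950992896.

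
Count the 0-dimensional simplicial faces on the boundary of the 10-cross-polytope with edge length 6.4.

Number of 0-faces = 2^(0+1) · C(10,0+1) = 2 · 10 = 20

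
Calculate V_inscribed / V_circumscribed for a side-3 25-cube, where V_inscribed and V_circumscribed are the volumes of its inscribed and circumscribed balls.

V_in / V_out = (r_in/r_out)^25 = (1/√25)^25 = 25^(-25/2) ≈ 3.35544e-18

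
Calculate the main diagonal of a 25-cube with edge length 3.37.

Diagonal = √25 · 3.37 = 16.85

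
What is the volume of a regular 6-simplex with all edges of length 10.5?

V = (10.5^6 / 6!) · √((6+1) / 2^6) ≈ 615.549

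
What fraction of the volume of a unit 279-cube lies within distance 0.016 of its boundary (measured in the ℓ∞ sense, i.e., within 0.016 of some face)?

Shell fraction = 1 - (1-0.032)^279 ≈ 0.999885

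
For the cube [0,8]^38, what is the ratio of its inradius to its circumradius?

r_in = 8/2 (half the side); r_out = 8√38/2 (half the diagonal). Ratio = 1/√38 ≈ 0.162221.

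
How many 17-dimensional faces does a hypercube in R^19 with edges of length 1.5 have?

f_17(19-cube) = (19 choose 17) · 2^2 = 684.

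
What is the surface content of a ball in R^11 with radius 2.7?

S = n·V_n(r)/r = 11·V_11(2.7)/2.7 (volume-to-surface relation), giving 426712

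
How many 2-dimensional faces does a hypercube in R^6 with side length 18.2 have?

Choose 2 of 6 axes to span the face (C(6,2) = 15 ways), then fix each of the remaining 4 coordinates at one of its two extreme values (2^4 = 16 ways): 15·16 = 240.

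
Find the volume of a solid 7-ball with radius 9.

V_7(9) = π^(7/2) · (9)^7 / Γ(7/2 + 1) = 25509168·π^3/35 ≈ 2.25984e+07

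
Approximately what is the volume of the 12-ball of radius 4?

The n-ball volume is π^(n/2)·r^n/Γ(n/2+1). With n=12, r=4: V = 1048576·π^6/45 ≈ 2.2402e+07.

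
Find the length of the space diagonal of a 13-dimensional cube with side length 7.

d = √(7² + 7² + ... + 7²) [13 terms] = √(13·7²) = 7√13 ≈ 25.2389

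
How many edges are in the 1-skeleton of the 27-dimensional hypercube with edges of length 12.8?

An n-cube has n·2^(n-1) edges. With n = 27: 27·67108864 = 1811939328.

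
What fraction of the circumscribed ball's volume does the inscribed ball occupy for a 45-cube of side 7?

V_in / V_out = (r_in/r_out)^45 = (1/√45)^45 = 45^(-45/2) ≈ 6.34919e-38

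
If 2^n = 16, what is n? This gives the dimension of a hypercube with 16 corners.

2^n = 16 ⇒ n = log_2(16) = 4.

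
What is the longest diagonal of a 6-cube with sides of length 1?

The space diagonal of an n-cube of side s is s√n. Here 1·√6 ≈ 2.44949.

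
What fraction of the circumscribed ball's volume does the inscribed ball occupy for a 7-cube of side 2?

Volume scales as r^n, and r_in/r_out = 1/√7, giving (1/√7)^7 ≈ 0.00110194.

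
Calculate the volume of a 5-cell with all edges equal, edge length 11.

V_4 = √(5) · 11^4 / (4! · 2^(4/2)) ≈ 341.024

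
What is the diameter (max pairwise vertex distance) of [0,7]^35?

||(7,7,...,7)|| = √(35)·7 ≈ 41.4126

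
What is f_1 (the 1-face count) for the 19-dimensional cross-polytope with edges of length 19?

Each 1-face is the convex hull of 2 vertices, one chosen as ±e_i from each of 2 distinct axes: 2^2·C(19,2) = 684.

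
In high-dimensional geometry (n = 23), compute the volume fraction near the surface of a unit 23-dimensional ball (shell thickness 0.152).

1 - (1-0.152)^23 ≈ 0.977452 ≈ 97.75%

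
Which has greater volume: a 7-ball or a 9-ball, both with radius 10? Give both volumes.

V_7(10) ≈ 4.72477e+07. V_9(10) ≈ 3.29851e+09. The 9-ball is larger.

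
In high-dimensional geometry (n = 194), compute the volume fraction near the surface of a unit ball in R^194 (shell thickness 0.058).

1 - (1-0.058)^194 ≈ 0.999991 ≈ 99.999076%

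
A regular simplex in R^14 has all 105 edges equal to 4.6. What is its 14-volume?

V_14 = √(15) · 4.6^14 / (14! · 2^(14/2)) ≈ 0.00065923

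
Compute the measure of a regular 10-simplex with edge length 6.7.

For a regular n-simplex with edge a, V = (a^n / n!)·√((n+1)/2^n). With a=6.7, n=10: V ≈ 5.20633.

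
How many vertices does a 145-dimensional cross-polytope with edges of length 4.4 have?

The 145-dimensional cross-polytope has 2n = 2·145 = 290 vertices.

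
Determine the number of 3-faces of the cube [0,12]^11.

f_3(11-cube) = (11 choose 3) · 2^8 = 42240.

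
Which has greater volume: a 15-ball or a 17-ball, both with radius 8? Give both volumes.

V_15(8) ≈ 1.34208e+13. V_17(8) ≈ 3.17461e+14. The 17-ball is larger.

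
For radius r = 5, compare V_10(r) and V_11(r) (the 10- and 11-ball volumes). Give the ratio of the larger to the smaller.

V_10(5) ≈ 2.49039e+07, V_11(5) ≈ 9.19973e+07. The 11-ball is larger by a factor of 3.694.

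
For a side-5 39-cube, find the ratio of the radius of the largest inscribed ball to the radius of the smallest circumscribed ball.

For an n-cube of any side s, the inradius is s/2 and the circumradius is s√n/2, so the ratio is 1/√39 ≈ 0.160128.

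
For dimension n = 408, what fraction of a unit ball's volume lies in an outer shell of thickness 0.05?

1 - (1-0.05)^408 ≈ 0.9999999992 ≈ (100 - 8.15e-08)%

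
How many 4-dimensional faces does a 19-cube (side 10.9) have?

Number of 4-faces = C(19,4) · 2^(19-4) = 3876 · 32768 = 127008768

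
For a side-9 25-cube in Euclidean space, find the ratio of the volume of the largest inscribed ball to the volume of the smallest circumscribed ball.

V_in / V_out = (r_in/r_out)^25 = (1/√25)^25 = 25^(-25/2) ≈ 3.35544e-18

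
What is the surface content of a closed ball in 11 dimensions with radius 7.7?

|∂B_11(7.7)| ≈ 1.51846e+10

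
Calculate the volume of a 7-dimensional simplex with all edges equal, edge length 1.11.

Volume = 1.11^7 · √(8/2^7) / 7! ≈ 0.000102984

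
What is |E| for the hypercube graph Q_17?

Each of the 2^17 = 131072 vertices has degree 17; total edges = 17·2^17/2 = 1114112.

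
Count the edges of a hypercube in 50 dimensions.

An n-cube has n·2^(n-1) edges. With n = 50: 50·562949953421312 = 28147497671065600.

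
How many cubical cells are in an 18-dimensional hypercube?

f_3(18-cube) = (18 choose 3) · 2^15 = 26738688.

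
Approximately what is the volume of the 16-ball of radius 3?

Volume = π^{16/2}·(3)^16/Γ(9) = 4782969·π^8/4480 ≈ 1.01302e+07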